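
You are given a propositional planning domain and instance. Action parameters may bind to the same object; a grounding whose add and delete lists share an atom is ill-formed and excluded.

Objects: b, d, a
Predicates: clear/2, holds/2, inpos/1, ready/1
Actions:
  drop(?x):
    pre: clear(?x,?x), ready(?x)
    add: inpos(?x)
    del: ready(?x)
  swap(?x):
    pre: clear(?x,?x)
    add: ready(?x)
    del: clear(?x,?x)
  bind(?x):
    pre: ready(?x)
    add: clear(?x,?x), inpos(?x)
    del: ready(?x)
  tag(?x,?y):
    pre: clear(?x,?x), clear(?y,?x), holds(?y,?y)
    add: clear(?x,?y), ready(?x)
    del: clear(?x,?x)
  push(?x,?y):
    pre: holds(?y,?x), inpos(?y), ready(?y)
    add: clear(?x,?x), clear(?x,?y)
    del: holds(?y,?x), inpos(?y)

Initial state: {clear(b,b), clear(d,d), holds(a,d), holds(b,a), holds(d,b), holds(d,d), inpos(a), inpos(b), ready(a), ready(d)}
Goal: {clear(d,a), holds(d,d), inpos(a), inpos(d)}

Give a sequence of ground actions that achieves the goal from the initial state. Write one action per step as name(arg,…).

1. drop(d)  →  {clear(b,b), clear(d,d), holds(a,d), holds(b,a), holds(d,b), holds(d,d), inpos(a), inpos(b), inpos(d), ready(a)}
2. push(d,a)  →  {clear(b,b), clear(d,a), clear(d,d), holds(b,a), holds(d,b), holds(d,d), inpos(b), inpos(d), ready(a)}
3. bind(a)  →  {clear(a,a), clear(b,b), clear(d,a), clear(d,d), holds(b,a), holds(d,b), holds(d,d), inpos(a), inpos(b), inpos(d)}

drop(d); push(d,a); bind(a)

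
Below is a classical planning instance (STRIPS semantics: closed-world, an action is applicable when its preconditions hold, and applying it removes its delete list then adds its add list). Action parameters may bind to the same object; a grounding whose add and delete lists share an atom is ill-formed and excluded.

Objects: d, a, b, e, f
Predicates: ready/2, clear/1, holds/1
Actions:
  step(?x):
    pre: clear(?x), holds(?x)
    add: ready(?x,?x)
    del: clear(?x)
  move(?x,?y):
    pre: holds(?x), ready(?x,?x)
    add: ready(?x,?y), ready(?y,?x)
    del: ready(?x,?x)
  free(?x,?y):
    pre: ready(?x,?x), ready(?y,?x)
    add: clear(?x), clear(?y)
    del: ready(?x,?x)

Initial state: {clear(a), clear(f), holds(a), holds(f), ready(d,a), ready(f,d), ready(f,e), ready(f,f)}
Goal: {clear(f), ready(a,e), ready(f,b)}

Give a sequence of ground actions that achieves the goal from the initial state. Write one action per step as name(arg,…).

1. step(a)  →  {clear(f), holds(a), holds(f), ready(a,a), ready(d,a), ready(f,d), ready(f,e), ready(f,f)}
2. move(a,e)  →  {clear(f), holds(a), holds(f), ready(a,e), ready(d,a), ready(e,a), ready(f,d), ready(f,e), ready(f,f)}
3. move(f,b)  →  {clear(f), holds(a), holds(f), ready(a,e), ready(b,f), ready(d,a), ready(e,a), ready(f,b), ready(f,d), ready(f,e)}

step(a); move(a,e); move(f,b)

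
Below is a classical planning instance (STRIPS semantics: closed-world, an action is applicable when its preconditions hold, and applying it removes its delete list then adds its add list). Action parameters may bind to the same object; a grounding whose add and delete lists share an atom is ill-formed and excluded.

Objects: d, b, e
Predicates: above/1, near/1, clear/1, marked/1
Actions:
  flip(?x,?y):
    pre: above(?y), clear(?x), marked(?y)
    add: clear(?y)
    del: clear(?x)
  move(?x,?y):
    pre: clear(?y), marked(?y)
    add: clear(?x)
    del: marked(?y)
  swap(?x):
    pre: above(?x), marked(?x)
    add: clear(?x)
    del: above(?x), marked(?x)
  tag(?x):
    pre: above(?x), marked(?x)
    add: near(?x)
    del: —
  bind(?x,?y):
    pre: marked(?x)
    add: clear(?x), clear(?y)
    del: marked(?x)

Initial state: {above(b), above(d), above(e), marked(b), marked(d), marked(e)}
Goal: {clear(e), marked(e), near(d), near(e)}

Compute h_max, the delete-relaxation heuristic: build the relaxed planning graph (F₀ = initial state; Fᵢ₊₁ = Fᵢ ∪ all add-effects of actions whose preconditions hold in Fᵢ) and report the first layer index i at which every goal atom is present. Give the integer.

1

F0 = init (6 atoms)
F1 = F0 ∪ {clear(b), clear(d), clear(e), near(b), near(d), near(e)}  (12 atoms)
goal ⊆ F1  ⇒  h_max = 1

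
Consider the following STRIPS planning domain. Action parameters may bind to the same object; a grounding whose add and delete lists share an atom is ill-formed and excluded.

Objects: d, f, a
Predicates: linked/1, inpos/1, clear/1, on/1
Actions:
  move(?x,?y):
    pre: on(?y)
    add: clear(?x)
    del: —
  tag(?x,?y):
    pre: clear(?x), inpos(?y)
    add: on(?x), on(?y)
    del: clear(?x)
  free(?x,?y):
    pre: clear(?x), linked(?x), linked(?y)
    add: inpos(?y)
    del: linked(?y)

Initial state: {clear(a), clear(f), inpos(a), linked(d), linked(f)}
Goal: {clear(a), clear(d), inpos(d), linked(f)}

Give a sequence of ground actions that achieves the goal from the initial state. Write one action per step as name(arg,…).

tag(f,a); move(d,f); free(d,d)

1. tag(f,a)  →  {clear(a), inpos(a), linked(d), linked(f), on(a), on(f)}
2. move(d,f)  →  {clear(a), clear(d), inpos(a), linked(d), linked(f), on(a), on(f)}
3. free(d,d)  →  {clear(a), clear(d), inpos(a), inpos(d), linked(f), on(a), on(f)}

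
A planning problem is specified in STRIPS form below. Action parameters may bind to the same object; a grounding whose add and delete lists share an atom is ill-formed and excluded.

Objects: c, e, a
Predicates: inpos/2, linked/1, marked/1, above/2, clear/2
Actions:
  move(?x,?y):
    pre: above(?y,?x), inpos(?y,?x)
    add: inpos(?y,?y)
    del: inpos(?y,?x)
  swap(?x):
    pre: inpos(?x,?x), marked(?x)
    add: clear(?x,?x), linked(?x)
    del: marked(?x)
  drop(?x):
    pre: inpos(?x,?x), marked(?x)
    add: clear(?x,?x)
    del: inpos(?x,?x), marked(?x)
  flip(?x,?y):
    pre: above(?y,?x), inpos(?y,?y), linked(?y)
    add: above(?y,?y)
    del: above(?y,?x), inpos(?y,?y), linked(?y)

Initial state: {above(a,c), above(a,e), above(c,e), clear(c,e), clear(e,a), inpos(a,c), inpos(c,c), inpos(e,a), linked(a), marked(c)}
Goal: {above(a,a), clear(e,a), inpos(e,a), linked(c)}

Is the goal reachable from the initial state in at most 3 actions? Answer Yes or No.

1. move(c,a)  →  {above(a,c), above(a,e), above(c,e), clear(c,e), clear(e,a), inpos(a,a), inpos(c,c), inpos(e,a), linked(a), marked(c)}
2. swap(c)  →  {above(a,c), above(a,e), above(c,e), clear(c,c), clear(c,e), clear(e,a), inpos(a,a), inpos(c,c), inpos(e,a), linked(a), linked(c)}
3. flip(c,a)  →  {above(a,a), above(a,e), above(c,e), clear(c,c), clear(c,e), clear(e,a), inpos(c,c), inpos(e,a), linked(c)}
optimal plan length = 3; 3 ≤ 3

Yes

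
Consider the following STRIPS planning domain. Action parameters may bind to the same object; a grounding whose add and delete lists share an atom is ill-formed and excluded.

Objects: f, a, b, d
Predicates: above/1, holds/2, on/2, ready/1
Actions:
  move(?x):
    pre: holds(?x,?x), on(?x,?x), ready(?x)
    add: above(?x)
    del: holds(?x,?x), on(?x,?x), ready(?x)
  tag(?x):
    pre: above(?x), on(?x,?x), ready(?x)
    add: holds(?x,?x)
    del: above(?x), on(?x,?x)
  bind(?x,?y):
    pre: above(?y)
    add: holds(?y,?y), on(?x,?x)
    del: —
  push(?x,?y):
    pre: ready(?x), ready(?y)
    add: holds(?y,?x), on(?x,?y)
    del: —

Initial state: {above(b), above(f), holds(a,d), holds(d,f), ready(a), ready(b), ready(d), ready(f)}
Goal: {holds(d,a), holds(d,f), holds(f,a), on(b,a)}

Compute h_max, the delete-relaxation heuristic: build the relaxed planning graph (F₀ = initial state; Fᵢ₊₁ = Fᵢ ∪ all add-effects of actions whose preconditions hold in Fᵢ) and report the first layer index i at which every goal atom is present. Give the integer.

F0 = init (8 atoms)
F1 = F0 ∪ {holds(a,a), holds(a,b), holds(a,f), holds(b,a), holds(b,b), holds(b,d), holds(b,f), holds(d,a), holds(d,b), holds(d,d), holds(f,a), holds(f,b), holds(f,d), holds(f,f), on(a,a), on(a,b), on(a,d), on(a,f), on(b,a), on(b,b), on(b,d), on(b,f), on(d,a), on(d,b), on(d,d), on(d,f), on(f,a), on(f,b), on(f,d), on(f,f)}  (38 atoms)
goal ⊆ F1  ⇒  h_max = 1

1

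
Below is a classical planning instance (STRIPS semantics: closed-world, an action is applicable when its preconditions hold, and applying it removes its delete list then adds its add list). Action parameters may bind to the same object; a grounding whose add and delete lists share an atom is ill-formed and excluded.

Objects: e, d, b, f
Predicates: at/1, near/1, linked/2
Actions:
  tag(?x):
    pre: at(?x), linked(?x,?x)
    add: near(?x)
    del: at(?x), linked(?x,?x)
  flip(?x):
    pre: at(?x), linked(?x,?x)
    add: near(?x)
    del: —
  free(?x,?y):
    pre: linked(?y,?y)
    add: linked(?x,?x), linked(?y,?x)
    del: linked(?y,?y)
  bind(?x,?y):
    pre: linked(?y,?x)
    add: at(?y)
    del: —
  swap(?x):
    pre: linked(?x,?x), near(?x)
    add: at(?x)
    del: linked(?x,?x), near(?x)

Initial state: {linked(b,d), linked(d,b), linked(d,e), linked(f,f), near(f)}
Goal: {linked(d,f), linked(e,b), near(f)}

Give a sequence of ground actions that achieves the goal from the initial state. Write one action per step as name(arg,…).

1. free(e,f)  →  {linked(b,d), linked(d,b), linked(d,e), linked(e,e), linked(f,e), near(f)}
2. free(b,e)  →  {linked(b,b), linked(b,d), linked(d,b), linked(d,e), linked(e,b), linked(f,e), near(f)}
3. free(d,b)  →  {linked(b,d), linked(d,b), linked(d,d), linked(d,e), linked(e,b), linked(f,e), near(f)}
4. free(f,d)  →  {linked(b,d), linked(d,b), linked(d,e), linked(d,f), linked(e,b), linked(f,e), linked(f,f), near(f)}

free(e,f); free(b,e); free(d,b); free(f,d)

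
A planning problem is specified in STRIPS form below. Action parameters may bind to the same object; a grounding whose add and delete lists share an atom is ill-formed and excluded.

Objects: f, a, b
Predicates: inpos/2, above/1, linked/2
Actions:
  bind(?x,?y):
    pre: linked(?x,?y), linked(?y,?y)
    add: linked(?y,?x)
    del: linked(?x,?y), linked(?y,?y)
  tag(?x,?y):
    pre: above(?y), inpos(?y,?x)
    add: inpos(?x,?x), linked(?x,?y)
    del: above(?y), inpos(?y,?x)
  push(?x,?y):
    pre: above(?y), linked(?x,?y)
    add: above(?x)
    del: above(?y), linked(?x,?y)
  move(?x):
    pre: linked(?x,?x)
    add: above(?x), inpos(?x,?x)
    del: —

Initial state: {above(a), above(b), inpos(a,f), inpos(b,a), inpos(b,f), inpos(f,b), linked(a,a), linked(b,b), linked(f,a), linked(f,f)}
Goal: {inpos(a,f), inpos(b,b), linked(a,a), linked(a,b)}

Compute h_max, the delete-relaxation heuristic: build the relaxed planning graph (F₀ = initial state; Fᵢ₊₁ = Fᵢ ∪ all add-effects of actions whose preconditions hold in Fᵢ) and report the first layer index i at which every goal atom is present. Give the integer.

F0 = init (10 atoms)
F1 = F0 ∪ {above(f), inpos(a,a), inpos(b,b), inpos(f,f), linked(a,b), linked(a,f), linked(f,b)}  (17 atoms)
goal ⊆ F1  ⇒  h_max = 1

1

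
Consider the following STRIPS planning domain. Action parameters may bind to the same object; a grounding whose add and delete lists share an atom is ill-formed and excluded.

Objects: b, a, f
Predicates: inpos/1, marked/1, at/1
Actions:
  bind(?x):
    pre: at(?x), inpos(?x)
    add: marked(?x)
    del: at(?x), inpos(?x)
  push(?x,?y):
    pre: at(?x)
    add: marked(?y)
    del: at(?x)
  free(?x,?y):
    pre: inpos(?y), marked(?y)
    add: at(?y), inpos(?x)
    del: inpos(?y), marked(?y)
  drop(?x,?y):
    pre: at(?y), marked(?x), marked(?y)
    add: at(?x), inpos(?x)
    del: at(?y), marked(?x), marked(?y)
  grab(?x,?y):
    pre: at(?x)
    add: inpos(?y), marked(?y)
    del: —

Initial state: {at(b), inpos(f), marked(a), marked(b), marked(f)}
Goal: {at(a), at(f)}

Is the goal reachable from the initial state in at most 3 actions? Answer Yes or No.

1. free(b,f)  →  {at(b), at(f), inpos(b), marked(a), marked(b)}
2. drop(a,b)  →  {at(a), at(f), inpos(a), inpos(b)}
optimal plan length = 2; 2 ≤ 3

Yes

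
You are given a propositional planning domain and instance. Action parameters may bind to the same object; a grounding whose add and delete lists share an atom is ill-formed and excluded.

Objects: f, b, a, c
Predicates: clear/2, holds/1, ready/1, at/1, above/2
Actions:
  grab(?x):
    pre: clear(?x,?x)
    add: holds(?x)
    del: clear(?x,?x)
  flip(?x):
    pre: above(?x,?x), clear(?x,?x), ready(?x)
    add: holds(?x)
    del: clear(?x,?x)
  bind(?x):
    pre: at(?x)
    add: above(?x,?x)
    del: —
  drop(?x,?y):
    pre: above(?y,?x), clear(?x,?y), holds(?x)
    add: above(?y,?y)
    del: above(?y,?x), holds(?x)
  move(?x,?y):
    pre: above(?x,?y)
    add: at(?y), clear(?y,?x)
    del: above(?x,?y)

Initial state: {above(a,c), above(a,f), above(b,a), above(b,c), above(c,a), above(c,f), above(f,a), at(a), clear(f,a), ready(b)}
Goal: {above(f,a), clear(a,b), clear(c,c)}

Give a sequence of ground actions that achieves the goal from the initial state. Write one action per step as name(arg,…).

move(b,a); move(b,c); bind(c); move(c,c)

1. move(b,a)  →  {above(a,c), above(a,f), above(b,c), above(c,a), above(c,f), above(f,a), at(a), clear(a,b), clear(f,a), ready(b)}
2. move(b,c)  →  {above(a,c), above(a,f), above(c,a), above(c,f), above(f,a), at(a), at(c), clear(a,b), clear(c,b), clear(f,a), ready(b)}
3. bind(c)  →  {above(a,c), above(a,f), above(c,a), above(c,c), above(c,f), above(f,a), at(a), at(c), clear(a,b), clear(c,b), clear(f,a), ready(b)}
4. move(c,c)  →  {above(a,c), above(a,f), above(c,a), above(c,f), above(f,a), at(a), at(c), clear(a,b), clear(c,b), clear(c,c), clear(f,a), ready(b)}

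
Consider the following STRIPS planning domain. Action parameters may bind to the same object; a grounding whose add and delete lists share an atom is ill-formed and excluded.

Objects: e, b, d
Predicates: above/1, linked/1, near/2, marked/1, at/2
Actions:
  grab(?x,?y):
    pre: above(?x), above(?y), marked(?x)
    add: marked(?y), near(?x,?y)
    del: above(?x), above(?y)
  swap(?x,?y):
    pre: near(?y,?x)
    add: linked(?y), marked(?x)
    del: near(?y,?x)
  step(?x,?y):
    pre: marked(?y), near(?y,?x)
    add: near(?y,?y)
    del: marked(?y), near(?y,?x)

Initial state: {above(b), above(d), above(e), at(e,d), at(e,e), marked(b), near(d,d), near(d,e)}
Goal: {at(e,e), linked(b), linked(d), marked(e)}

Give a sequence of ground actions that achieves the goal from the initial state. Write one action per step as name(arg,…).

1. grab(b,e)  →  {above(d), at(e,d), at(e,e), marked(b), marked(e), near(b,e), near(d,d), near(d,e)}
2. swap(e,b)  →  {above(d), at(e,d), at(e,e), linked(b), marked(b), marked(e), near(d,d), near(d,e)}
3. swap(e,d)  →  {above(d), at(e,d), at(e,e), linked(b), linked(d), marked(b), marked(e), near(d,d)}

grab(b,e); swap(e,b); swap(e,d)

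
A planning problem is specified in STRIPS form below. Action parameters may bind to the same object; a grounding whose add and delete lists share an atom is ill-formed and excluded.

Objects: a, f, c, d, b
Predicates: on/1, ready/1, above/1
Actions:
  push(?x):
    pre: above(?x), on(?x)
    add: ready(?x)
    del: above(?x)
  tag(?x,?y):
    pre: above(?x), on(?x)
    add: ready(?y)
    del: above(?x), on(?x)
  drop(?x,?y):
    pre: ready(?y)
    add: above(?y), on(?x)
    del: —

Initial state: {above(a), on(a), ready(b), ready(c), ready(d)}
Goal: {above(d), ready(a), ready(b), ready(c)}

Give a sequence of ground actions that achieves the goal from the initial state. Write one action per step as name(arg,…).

push(a); drop(a,d)

1. push(a)  →  {on(a), ready(a), ready(b), ready(c), ready(d)}
2. drop(a,d)  →  {above(d), on(a), ready(a), ready(b), ready(c), ready(d)}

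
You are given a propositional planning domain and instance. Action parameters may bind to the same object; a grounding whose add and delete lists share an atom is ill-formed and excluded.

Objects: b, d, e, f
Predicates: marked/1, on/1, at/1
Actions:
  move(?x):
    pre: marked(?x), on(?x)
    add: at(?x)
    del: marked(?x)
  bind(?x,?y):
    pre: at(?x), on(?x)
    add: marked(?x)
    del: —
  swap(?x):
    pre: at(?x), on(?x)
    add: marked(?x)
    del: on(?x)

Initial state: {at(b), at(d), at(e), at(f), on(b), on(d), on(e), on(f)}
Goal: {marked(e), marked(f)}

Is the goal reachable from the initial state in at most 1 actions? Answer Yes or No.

No

1. bind(e,b)  →  {at(b), at(d), at(e), at(f), marked(e), on(b), on(d), on(e), on(f)}
2. bind(f,b)  →  {at(b), at(d), at(e), at(f), marked(e), marked(f), on(b), on(d), on(e), on(f)}
optimal plan length = 2; 2 > 1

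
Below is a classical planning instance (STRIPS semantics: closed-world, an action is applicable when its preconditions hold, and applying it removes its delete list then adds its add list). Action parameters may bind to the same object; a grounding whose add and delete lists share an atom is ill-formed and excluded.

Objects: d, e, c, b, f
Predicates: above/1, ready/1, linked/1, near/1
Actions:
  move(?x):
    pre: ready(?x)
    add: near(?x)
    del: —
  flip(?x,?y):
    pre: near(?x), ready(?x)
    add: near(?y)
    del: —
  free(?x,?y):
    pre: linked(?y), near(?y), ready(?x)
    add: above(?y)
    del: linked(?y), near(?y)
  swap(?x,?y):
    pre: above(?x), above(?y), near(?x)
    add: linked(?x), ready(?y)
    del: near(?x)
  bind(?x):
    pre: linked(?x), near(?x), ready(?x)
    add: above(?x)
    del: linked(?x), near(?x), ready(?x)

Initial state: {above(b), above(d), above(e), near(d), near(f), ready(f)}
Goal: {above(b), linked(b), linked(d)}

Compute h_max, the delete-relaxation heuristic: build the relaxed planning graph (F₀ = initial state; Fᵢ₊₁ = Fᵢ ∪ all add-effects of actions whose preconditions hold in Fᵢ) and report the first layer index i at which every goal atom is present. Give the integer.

F0 = init (6 atoms)
F1 = F0 ∪ {linked(d), near(b), near(c), near(e), ready(b), ready(d), ready(e)}  (13 atoms)
F2 = F1 ∪ {linked(b), linked(e)}  (15 atoms)
goal ⊆ F2  ⇒  h_max = 2

2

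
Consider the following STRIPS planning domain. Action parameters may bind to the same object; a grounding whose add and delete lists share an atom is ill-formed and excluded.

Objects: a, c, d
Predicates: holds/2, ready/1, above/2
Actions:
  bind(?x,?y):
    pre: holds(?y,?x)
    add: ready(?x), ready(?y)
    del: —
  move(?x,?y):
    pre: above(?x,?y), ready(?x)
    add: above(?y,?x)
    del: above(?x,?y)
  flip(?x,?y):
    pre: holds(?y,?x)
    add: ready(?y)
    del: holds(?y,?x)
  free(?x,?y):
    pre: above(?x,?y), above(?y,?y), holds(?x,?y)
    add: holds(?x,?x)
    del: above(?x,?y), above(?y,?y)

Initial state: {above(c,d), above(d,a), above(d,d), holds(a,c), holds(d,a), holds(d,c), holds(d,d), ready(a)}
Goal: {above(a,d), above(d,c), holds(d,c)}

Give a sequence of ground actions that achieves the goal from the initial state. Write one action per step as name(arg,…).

1. bind(c,d)  →  {above(c,d), above(d,a), above(d,d), holds(a,c), holds(d,a), holds(d,c), holds(d,d), ready(a), ready(c), ready(d)}
2. move(c,d)  →  {above(d,a), above(d,c), above(d,d), holds(a,c), holds(d,a), holds(d,c), holds(d,d), ready(a), ready(c), ready(d)}
3. move(d,a)  →  {above(a,d), above(d,c), above(d,d), holds(a,c), holds(d,a), holds(d,c), holds(d,d), ready(a), ready(c), ready(d)}

bind(c,d); move(c,d); move(d,a)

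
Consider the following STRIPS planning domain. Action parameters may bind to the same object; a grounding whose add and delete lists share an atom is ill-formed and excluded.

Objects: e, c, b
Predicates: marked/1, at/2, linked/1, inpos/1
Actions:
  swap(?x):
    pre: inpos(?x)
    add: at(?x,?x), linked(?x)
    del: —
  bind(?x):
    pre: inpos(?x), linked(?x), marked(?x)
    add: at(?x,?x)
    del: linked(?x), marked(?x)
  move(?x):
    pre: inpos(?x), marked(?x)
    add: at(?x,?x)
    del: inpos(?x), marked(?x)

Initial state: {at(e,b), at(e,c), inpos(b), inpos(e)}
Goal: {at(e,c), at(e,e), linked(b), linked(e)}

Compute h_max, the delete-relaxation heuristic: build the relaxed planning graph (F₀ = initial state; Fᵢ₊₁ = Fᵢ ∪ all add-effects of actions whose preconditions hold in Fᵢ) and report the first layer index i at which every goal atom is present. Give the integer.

1

F0 = init (4 atoms)
F1 = F0 ∪ {at(b,b), at(e,e), linked(b), linked(e)}  (8 atoms)
goal ⊆ F1  ⇒  h_max = 1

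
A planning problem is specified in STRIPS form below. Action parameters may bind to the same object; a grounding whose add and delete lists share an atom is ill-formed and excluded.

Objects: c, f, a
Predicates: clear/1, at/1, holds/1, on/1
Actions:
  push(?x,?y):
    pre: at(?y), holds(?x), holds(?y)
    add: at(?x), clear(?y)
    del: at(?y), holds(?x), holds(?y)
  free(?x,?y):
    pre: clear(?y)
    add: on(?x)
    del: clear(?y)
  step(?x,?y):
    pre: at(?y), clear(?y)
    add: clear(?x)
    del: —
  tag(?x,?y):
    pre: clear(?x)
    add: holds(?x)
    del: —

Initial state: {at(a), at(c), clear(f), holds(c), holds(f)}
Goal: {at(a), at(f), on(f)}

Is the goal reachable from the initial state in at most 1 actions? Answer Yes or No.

1. push(f,c)  →  {at(a), at(f), clear(c), clear(f)}
2. free(f,c)  →  {at(a), at(f), clear(f), on(f)}
optimal plan length = 2; 2 > 1

No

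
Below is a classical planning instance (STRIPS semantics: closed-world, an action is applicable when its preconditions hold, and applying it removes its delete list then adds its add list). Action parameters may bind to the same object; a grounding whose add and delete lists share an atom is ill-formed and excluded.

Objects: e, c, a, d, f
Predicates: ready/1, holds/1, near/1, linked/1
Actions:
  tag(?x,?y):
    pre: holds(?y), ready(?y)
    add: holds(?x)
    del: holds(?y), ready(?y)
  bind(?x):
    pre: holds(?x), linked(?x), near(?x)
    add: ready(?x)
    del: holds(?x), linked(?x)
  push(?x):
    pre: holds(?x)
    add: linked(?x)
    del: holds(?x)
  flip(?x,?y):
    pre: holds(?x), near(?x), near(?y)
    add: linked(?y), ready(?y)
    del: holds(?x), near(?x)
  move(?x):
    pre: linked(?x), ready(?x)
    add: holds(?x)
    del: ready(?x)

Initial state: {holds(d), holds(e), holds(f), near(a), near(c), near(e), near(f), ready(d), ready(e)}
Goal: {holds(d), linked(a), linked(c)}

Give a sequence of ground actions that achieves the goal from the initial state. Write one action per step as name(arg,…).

1. flip(e,c)  →  {holds(d), holds(f), linked(c), near(a), near(c), near(f), ready(c), ready(d), ready(e)}
2. flip(f,a)  →  {holds(d), linked(a), linked(c), near(a), near(c), ready(a), ready(c), ready(d), ready(e)}

flip(e,c); flip(f,a)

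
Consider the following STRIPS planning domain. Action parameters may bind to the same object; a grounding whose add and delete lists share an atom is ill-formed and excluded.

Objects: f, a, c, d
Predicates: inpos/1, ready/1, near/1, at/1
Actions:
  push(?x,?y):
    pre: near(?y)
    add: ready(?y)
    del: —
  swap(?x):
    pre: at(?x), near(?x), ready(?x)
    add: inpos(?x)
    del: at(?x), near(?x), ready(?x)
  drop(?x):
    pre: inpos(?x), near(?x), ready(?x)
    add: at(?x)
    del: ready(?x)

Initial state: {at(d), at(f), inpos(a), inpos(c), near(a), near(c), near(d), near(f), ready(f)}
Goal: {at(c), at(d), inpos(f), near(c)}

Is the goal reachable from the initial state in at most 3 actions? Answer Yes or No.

Yes

1. push(f,c)  →  {at(d), at(f), inpos(a), inpos(c), near(a), near(c), near(d), near(f), ready(c), ready(f)}
2. swap(f)  →  {at(d), inpos(a), inpos(c), inpos(f), near(a), near(c), near(d), ready(c)}
3. drop(c)  →  {at(c), at(d), inpos(a), inpos(c), inpos(f), near(a), near(c), near(d)}
optimal plan length = 3; 3 ≤ 3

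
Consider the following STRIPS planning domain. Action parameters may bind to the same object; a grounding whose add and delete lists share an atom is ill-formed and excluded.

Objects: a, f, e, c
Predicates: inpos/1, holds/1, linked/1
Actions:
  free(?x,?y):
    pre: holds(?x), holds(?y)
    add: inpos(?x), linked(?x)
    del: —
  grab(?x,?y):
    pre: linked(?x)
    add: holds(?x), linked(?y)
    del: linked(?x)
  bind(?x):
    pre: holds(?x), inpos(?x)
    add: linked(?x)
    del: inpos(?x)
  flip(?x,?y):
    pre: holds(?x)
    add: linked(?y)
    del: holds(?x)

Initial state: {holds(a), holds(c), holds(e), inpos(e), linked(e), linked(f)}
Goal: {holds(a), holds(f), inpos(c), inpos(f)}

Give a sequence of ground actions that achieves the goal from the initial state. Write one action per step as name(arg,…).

free(c,a); grab(f,a); free(f,a)

1. free(c,a)  →  {holds(a), holds(c), holds(e), inpos(c), inpos(e), linked(c), linked(e), linked(f)}
2. grab(f,a)  →  {holds(a), holds(c), holds(e), holds(f), inpos(c), inpos(e), linked(a), linked(c), linked(e)}
3. free(f,a)  →  {holds(a), holds(c), holds(e), holds(f), inpos(c), inpos(e), inpos(f), linked(a), linked(c), linked(e), linked(f)}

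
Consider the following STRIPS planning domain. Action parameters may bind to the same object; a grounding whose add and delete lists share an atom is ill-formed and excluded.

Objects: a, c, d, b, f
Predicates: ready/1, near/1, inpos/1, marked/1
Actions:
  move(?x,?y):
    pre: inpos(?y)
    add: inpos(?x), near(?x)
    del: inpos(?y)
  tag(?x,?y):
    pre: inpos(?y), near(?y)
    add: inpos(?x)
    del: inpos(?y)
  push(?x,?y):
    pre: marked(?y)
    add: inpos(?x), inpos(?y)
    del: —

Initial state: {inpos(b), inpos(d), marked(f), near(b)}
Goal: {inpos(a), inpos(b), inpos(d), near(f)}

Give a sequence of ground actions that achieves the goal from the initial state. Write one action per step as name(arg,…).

move(f,d); move(a,f); push(d,f)

1. move(f,d)  →  {inpos(b), inpos(f), marked(f), near(b), near(f)}
2. move(a,f)  →  {inpos(a), inpos(b), marked(f), near(a), near(b), near(f)}
3. push(d,f)  →  {inpos(a), inpos(b), inpos(d), inpos(f), marked(f), near(a), near(b), near(f)}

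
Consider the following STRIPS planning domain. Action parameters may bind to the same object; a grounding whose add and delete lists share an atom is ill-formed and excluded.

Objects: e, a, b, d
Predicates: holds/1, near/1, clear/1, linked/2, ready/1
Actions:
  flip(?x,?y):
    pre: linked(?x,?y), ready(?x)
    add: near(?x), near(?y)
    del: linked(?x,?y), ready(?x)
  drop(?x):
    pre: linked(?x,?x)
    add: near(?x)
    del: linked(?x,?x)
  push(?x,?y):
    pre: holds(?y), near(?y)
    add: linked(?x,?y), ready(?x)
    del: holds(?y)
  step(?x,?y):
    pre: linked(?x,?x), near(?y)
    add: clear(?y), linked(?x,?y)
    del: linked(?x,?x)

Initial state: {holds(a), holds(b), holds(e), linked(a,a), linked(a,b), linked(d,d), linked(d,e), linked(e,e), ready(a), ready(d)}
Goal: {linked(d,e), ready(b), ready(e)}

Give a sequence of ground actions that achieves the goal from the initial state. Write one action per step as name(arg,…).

flip(a,b); push(e,a); push(b,b)

1. flip(a,b)  →  {holds(a), holds(b), holds(e), linked(a,a), linked(d,d), linked(d,e), linked(e,e), near(a), near(b), ready(d)}
2. push(e,a)  →  {holds(b), holds(e), linked(a,a), linked(d,d), linked(d,e), linked(e,a), linked(e,e), near(a), near(b), ready(d), ready(e)}
3. push(b,b)  →  {holds(e), linked(a,a), linked(b,b), linked(d,d), linked(d,e), linked(e,a), linked(e,e), near(a), near(b), ready(b), ready(d), ready(e)}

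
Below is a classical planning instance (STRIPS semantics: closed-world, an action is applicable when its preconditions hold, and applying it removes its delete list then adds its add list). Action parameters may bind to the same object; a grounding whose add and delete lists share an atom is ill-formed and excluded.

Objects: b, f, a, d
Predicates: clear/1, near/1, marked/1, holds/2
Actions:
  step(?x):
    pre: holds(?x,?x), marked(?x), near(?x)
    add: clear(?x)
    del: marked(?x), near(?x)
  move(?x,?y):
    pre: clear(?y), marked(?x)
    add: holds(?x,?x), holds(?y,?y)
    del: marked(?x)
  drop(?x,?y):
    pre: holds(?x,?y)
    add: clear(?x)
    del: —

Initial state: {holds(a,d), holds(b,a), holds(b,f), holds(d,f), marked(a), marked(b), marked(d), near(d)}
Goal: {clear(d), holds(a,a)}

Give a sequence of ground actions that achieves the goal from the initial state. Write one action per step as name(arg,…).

1. drop(d,f)  →  {clear(d), holds(a,d), holds(b,a), holds(b,f), holds(d,f), marked(a), marked(b), marked(d), near(d)}
2. move(a,d)  →  {clear(d), holds(a,a), holds(a,d), holds(b,a), holds(b,f), holds(d,d), holds(d,f), marked(b), marked(d), near(d)}

drop(d,f); move(a,d)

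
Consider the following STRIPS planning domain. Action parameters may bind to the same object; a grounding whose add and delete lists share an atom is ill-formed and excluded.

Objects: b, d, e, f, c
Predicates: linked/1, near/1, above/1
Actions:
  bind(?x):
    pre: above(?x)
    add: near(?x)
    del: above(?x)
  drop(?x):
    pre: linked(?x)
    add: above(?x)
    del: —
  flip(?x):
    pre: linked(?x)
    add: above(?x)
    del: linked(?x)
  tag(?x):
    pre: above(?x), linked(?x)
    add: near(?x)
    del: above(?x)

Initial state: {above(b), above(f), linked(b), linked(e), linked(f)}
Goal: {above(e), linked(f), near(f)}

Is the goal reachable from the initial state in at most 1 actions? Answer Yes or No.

No

1. bind(f)  →  {above(b), linked(b), linked(e), linked(f), near(f)}
2. drop(e)  →  {above(b), above(e), linked(b), linked(e), linked(f), near(f)}
optimal plan length = 2; 2 > 1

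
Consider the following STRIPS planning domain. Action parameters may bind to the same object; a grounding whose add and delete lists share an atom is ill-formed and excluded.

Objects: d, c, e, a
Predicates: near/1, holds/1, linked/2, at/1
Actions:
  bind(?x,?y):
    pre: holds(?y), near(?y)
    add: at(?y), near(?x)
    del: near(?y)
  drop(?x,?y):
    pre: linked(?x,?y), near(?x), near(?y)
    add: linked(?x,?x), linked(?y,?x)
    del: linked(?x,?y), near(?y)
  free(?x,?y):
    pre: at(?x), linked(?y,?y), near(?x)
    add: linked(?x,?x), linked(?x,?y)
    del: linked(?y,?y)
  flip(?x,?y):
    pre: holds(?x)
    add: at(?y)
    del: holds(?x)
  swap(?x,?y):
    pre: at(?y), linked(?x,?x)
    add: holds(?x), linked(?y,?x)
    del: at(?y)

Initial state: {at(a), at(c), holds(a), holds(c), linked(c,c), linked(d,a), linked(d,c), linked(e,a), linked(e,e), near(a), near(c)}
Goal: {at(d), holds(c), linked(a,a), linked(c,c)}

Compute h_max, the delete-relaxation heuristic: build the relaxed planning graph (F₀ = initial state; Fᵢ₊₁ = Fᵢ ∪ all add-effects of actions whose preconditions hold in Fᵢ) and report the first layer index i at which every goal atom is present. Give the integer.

1

F0 = init (11 atoms)
F1 = F0 ∪ {at(d), at(e), holds(e), linked(a,a), linked(a,c), linked(a,e), linked(c,e), near(d), near(e)}  (20 atoms)
goal ⊆ F1  ⇒  h_max = 1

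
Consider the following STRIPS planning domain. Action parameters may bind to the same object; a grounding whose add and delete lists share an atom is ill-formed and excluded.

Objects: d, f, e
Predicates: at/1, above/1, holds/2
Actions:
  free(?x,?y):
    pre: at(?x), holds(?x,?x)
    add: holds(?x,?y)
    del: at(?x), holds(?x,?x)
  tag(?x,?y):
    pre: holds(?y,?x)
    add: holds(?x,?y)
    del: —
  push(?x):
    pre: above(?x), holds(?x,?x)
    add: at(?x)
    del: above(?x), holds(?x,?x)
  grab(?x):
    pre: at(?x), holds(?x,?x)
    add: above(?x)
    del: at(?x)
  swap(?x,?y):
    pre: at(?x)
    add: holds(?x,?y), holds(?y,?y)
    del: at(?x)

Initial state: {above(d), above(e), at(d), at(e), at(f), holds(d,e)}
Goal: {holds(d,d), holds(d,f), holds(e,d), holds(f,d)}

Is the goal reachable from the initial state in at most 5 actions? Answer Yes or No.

1. tag(e,d)  →  {above(d), above(e), at(d), at(e), at(f), holds(d,e), holds(e,d)}
2. swap(d,f)  →  {above(d), above(e), at(e), at(f), holds(d,e), holds(d,f), holds(e,d), holds(f,f)}
3. swap(f,d)  →  {above(d), above(e), at(e), holds(d,d), holds(d,e), holds(d,f), holds(e,d), holds(f,d), holds(f,f)}
optimal plan length = 3; 3 ≤ 5

Yes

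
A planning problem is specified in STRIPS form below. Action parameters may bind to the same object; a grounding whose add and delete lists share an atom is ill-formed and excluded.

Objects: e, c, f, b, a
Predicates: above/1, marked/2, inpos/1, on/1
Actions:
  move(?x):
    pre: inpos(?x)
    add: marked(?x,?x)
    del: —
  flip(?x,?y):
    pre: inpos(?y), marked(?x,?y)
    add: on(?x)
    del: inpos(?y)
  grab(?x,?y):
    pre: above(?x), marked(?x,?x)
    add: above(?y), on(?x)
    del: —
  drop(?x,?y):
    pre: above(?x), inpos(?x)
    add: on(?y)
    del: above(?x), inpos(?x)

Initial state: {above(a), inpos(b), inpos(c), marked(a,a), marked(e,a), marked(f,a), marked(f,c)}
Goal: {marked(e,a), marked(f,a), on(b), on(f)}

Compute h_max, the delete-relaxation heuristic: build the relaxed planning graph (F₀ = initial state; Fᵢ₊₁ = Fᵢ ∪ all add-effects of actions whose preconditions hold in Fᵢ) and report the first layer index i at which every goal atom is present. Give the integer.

2

F0 = init (7 atoms)
F1 = F0 ∪ {above(b), above(c), above(e), above(f), marked(b,b), marked(c,c), on(a), on(f)}  (15 atoms)
F2 = F1 ∪ {on(b), on(c), on(e)}  (18 atoms)
goal ⊆ F2  ⇒  h_max = 2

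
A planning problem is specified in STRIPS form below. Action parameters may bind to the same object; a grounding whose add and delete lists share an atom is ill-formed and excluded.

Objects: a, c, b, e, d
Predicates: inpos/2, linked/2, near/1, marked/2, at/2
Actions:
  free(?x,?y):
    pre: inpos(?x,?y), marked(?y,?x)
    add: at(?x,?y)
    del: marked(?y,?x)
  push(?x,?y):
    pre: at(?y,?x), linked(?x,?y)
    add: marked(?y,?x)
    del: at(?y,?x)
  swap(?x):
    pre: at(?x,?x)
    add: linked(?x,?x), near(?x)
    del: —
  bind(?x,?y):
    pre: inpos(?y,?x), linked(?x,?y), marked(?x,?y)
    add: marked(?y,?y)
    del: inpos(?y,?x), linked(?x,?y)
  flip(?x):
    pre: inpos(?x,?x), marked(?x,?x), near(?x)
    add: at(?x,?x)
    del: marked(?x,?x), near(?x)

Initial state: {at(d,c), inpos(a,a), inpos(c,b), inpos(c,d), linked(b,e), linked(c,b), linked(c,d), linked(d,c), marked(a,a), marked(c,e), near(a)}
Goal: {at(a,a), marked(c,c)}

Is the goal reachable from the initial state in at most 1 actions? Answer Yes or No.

1. free(a,a)  →  {at(a,a), at(d,c), inpos(a,a), inpos(c,b), inpos(c,d), linked(b,e), linked(c,b), linked(c,d), linked(d,c), marked(c,e), near(a)}
2. push(c,d)  →  {at(a,a), inpos(a,a), inpos(c,b), inpos(c,d), linked(b,e), linked(c,b), linked(c,d), linked(d,c), marked(c,e), marked(d,c), near(a)}
3. bind(d,c)  →  {at(a,a), inpos(a,a), inpos(c,b), linked(b,e), linked(c,b), linked(c,d), marked(c,c), marked(c,e), marked(d,c), near(a)}
optimal plan length = 3; 3 > 1

No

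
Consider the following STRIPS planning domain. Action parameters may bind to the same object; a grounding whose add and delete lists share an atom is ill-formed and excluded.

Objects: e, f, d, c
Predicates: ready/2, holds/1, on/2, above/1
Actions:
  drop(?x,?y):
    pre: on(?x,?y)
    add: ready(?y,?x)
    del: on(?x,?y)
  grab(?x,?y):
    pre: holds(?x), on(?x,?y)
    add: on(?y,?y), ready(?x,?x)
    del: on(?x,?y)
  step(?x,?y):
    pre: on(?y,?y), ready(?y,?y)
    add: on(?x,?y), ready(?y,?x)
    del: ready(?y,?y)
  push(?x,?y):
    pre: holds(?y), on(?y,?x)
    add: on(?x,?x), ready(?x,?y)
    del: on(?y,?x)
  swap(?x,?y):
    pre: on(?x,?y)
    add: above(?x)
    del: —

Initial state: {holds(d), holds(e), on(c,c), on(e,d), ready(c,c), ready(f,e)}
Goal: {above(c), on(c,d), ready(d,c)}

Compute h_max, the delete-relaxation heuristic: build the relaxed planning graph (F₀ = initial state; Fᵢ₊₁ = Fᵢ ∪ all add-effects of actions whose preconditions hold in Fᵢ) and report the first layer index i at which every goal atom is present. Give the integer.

F0 = init (6 atoms)
F1 = F0 ∪ {above(c), above(e), on(d,c), on(d,d), on(e,c), on(f,c), ready(c,d), ready(c,e), ready(c,f), ready(d,e), ready(e,e)}  (17 atoms)
F2 = F1 ∪ {above(d), above(f), ready(d,d)}  (20 atoms)
F3 = F2 ∪ {on(c,d), on(f,d), ready(d,c), ready(d,f)}  (24 atoms)
goal ⊆ F3  ⇒  h_max = 3

3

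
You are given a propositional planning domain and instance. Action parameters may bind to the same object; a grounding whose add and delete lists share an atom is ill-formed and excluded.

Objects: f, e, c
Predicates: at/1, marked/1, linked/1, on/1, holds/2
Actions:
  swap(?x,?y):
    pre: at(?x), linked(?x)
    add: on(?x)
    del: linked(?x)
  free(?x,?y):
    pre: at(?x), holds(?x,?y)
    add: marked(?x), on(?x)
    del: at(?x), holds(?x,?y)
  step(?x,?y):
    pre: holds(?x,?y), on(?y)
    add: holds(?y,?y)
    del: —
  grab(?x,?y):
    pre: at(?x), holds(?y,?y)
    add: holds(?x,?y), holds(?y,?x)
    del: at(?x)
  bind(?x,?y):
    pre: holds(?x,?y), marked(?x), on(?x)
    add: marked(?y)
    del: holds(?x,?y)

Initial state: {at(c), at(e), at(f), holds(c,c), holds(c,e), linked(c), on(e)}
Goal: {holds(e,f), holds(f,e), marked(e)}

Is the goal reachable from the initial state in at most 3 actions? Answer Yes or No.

1. step(c,e)  →  {at(c), at(e), at(f), holds(c,c), holds(c,e), holds(e,e), linked(c), on(e)}
2. grab(f,e)  →  {at(c), at(e), holds(c,c), holds(c,e), holds(e,e), holds(e,f), holds(f,e), linked(c), on(e)}
3. free(e,e)  →  {at(c), holds(c,c), holds(c,e), holds(e,f), holds(f,e), linked(c), marked(e), on(e)}
optimal plan length = 3; 3 ≤ 3

Yes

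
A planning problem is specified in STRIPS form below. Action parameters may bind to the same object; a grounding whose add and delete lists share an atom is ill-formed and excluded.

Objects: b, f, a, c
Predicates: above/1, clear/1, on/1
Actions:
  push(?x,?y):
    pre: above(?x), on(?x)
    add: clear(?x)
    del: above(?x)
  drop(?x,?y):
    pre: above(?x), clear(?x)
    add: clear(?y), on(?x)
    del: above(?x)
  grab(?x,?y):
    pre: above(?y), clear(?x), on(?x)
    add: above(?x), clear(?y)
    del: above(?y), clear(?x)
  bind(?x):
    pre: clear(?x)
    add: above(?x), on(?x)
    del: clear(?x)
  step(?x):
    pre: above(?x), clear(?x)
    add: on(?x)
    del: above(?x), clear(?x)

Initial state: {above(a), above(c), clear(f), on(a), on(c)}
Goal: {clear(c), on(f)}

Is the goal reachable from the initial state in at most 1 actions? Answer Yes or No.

No

1. push(c,b)  →  {above(a), clear(c), clear(f), on(a), on(c)}
2. bind(f)  →  {above(a), above(f), clear(c), on(a), on(c), on(f)}
optimal plan length = 2; 2 > 1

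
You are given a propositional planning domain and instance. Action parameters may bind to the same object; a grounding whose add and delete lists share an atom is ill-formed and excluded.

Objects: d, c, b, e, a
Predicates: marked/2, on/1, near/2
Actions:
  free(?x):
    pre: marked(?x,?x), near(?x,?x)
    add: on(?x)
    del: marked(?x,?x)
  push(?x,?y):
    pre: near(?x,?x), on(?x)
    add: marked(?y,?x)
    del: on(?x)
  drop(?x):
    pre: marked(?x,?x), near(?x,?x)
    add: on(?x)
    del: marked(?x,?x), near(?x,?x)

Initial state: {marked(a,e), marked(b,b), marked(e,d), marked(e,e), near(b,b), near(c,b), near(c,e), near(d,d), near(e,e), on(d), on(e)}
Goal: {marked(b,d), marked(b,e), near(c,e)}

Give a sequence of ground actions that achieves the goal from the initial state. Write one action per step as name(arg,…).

1. push(d,b)  →  {marked(a,e), marked(b,b), marked(b,d), marked(e,d), marked(e,e), near(b,b), near(c,b), near(c,e), near(d,d), near(e,e), on(e)}
2. push(e,b)  →  {marked(a,e), marked(b,b), marked(b,d), marked(b,e), marked(e,d), marked(e,e), near(b,b), near(c,b), near(c,e), near(d,d), near(e,e)}

push(d,b); push(e,b)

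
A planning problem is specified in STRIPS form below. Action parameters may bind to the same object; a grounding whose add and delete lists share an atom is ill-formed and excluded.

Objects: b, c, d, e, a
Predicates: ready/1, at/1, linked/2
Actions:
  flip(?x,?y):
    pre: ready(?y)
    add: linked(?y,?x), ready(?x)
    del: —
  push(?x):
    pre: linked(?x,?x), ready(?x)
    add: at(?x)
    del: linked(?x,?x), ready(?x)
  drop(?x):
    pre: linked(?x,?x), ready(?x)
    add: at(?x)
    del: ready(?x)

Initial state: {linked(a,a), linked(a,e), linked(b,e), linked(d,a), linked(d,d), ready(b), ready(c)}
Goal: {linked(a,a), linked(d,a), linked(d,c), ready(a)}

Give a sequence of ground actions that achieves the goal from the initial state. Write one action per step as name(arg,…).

1. flip(d,b)  →  {linked(a,a), linked(a,e), linked(b,d), linked(b,e), linked(d,a), linked(d,d), ready(b), ready(c), ready(d)}
2. flip(c,d)  →  {linked(a,a), linked(a,e), linked(b,d), linked(b,e), linked(d,a), linked(d,c), linked(d,d), ready(b), ready(c), ready(d)}
3. flip(a,b)  →  {linked(a,a), linked(a,e), linked(b,a), linked(b,d), linked(b,e), linked(d,a), linked(d,c), linked(d,d), ready(a), ready(b), ready(c), ready(d)}

flip(d,b); flip(c,d); flip(a,b)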